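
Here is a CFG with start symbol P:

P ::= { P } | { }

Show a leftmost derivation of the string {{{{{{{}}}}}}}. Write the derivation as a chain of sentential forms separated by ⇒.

P⇒{P}⇒{{P}}⇒{{{P}}}⇒{{{{P}}}}⇒{{{{{P}}}}}⇒{{{{{{P}}}}}}⇒{{{{{{{}}}}}}}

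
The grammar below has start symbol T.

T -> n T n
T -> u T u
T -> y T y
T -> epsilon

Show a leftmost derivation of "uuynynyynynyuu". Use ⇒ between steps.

T ⇒ uTu ⇒ uuTuu ⇒ uuyTyuu ⇒ uuynTnyuu ⇒ uuynyTynyuu ⇒ uuynynTnynyuu ⇒ uuynynyTynynyuu ⇒ uuynynyynynyuu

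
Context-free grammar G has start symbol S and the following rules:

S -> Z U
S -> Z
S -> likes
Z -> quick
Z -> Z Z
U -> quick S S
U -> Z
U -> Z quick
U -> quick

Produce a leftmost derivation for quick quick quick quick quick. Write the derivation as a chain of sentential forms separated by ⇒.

S ⇒ Z ⇒ Z Z ⇒ Z Z Z ⇒ quick Z Z ⇒ quick Z Z Z ⇒ quick Z Z Z Z ⇒ quick quick Z Z Z ⇒ quick quick quick Z Z ⇒ quick quick quick quick Z ⇒ quick quick quick quick quick

S ⇒ Z   [S -> Z]
Z ⇒ Z Z   [Z -> Z Z]
Z Z ⇒ Z Z Z   [Z -> Z Z]
Z Z Z ⇒ quick Z Z   [Z -> quick]
quick Z Z ⇒ quick Z Z Z   [Z -> Z Z]
quick Z Z Z ⇒ quick Z Z Z Z   [Z -> Z Z]
quick Z Z Z Z ⇒ quick quick Z Z Z   [Z -> quick]
quick quick Z Z Z ⇒ quick quick quick Z Z   [Z -> quick]
quick quick quick Z Z ⇒ quick quick quick quick Z   [Z -> quick]
quick quick quick quick Z ⇒ quick quick quick quick quick   [Z -> quick]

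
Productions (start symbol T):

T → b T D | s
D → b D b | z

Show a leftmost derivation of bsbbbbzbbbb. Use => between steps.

T => bTD => bsD => bsbDb => bsbbDbb => bsbbbDbbb => bsbbbbDbbbb => bsbbbbzbbbb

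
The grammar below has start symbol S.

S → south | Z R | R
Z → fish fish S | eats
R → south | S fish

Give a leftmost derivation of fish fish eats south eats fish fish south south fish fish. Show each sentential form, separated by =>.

S => Z R => fish fish S R => fish fish Z R R => fish fish eats R R => fish fish eats south R => fish fish eats south S fish => fish fish eats south Z R fish => fish fish eats south eats R fish => fish fish eats south eats S fish fish => fish fish eats south eats Z R fish fish => fish fish eats south eats fish fish S R fish fish => fish fish eats south eats fish fish south R fish fish => fish fish eats south eats fish fish south south fish fish

S => Z R   [S → Z R]
Z R => fish fish S R   [Z → fish fish S]
fish fish S R => fish fish Z R R   [S → Z R]
fish fish Z R R => fish fish eats R R   [Z → eats]
fish fish eats R R => fish fish eats south R   [R → south]
fish fish eats south R => fish fish eats south S fish   [R → S fish]
fish fish eats south S fish => fish fish eats south Z R fish   [S → Z R]
fish fish eats south Z R fish => fish fish eats south eats R fish   [Z → eats]
fish fish eats south eats R fish => fish fish eats south eats S fish fish   [R → S fish]
fish fish eats south eats S fish fish => fish fish eats south eats Z R fish fish   [S → Z R]
fish fish eats south eats Z R fish fish => fish fish eats south eats fish fish S R fish fish   [Z → fish fish S]
fish fish eats south eats fish fish S R fish fish => fish fish eats south eats fish fish south R fish fish   [S → south]
fish fish eats south eats fish fish south R fish fish => fish fish eats south eats fish fish south south fish fish   [R → south]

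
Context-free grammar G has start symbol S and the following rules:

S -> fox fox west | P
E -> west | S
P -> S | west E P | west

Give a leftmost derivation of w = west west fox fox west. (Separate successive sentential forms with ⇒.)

S ⇒ P ⇒ west E P ⇒ west S P ⇒ west P P ⇒ west west P ⇒ west west S ⇒ west west fox fox west

S ⇒ P   [S -> P]
P ⇒ west E P   [P -> west E P]
west E P ⇒ west S P   [E -> S]
west S P ⇒ west P P   [S -> P]
west P P ⇒ west west P   [P -> west]
west west P ⇒ west west S   [P -> S]
west west S ⇒ west west fox fox west   [S -> fox fox west]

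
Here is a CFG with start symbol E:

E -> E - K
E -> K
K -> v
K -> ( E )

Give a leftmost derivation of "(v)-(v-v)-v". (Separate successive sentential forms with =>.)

E => E-K   [E -> E - K]
E-K => E-K-K   [E -> E - K]
E-K-K => K-K-K   [E -> K]
K-K-K => (E)-K-K   [K -> ( E )]
(E)-K-K => (K)-K-K   [E -> K]
(K)-K-K => (v)-K-K   [K -> v]
(v)-K-K => (v)-(E)-K   [K -> ( E )]
(v)-(E)-K => (v)-(E-K)-K   [E -> E - K]
(v)-(E-K)-K => (v)-(K-K)-K   [E -> K]
(v)-(K-K)-K => (v)-(v-K)-K   [K -> v]
(v)-(v-K)-K => (v)-(v-v)-K   [K -> v]
(v)-(v-v)-K => (v)-(v-v)-v   [K -> v]

E => E-K => E-K-K => K-K-K => (E)-K-K => (K)-K-K => (v)-K-K => (v)-(E)-K => (v)-(E-K)-K => (v)-(K-K)-K => (v)-(v-K)-K => (v)-(v-v)-K => (v)-(v-v)-v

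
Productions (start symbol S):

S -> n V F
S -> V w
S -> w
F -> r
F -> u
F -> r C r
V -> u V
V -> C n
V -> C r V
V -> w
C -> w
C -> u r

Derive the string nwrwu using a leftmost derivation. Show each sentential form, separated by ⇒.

S ⇒ nVF   [S -> n V F]
nVF ⇒ nCrVF   [V -> C r V]
nCrVF ⇒ nwrVF   [C -> w]
nwrVF ⇒ nwrwF   [V -> w]
nwrwF ⇒ nwrwu   [F -> u]

S⇒nVF⇒nCrVF⇒nwrVF⇒nwrwF⇒nwrwu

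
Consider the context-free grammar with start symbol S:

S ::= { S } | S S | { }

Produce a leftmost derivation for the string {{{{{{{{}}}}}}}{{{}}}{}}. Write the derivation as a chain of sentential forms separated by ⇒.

S ⇒ {S} ⇒ {SS} ⇒ {SSS} ⇒ {{S}SS} ⇒ {{{S}}SS} ⇒ {{{{S}}}SS} ⇒ {{{{{S}}}}SS} ⇒ {{{{{{S}}}}}SS} ⇒ {{{{{{{S}}}}}}SS} ⇒ {{{{{{{{}}}}}}}SS} ⇒ {{{{{{{{}}}}}}}{S}S} ⇒ {{{{{{{{}}}}}}}{{S}}S} ⇒ {{{{{{{{}}}}}}}{{{}}}S} ⇒ {{{{{{{{}}}}}}}{{{}}}{}}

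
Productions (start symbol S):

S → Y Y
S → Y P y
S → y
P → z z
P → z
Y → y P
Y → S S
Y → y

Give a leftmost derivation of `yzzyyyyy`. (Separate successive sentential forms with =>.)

S => YY => yPY => yzzY => yzzSS => yzzYYS => yzzSSYS => yzzySYS => yzzyYYYS => yzzyyYYS => yzzyyyYS => yzzyyyyS => yzzyyyyy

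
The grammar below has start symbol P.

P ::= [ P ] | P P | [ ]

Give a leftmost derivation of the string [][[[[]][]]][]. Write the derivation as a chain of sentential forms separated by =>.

P => PP   [P ::= P P]
PP => []P   [P ::= [ ]]
[]P => []PP   [P ::= P P]
[]PP => [][P]P   [P ::= [ P ]]
[][P]P => [][[P]]P   [P ::= [ P ]]
[][[P]]P => [][[PP]]P   [P ::= P P]
[][[PP]]P => [][[[P]P]]P   [P ::= [ P ]]
[][[[P]P]]P => [][[[[]]P]]P   [P ::= [ ]]
[][[[[]]P]]P => [][[[[]][]]]P   [P ::= [ ]]
[][[[[]][]]]P => [][[[[]][]]][]   [P ::= [ ]]

P => PP => []P => []PP => [][P]P => [][[P]]P => [][[PP]]P => [][[[P]P]]P => [][[[[]]P]]P => [][[[[]][]]]P => [][[[[]][]]][]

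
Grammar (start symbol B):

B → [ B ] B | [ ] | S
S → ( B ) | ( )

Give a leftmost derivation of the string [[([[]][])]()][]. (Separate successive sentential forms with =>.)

B => [B]B   [B → [ B ] B]
[B]B => [[B]B]B   [B → [ B ] B]
[[B]B]B => [[S]B]B   [B → S]
[[S]B]B => [[(B)]B]B   [S → ( B )]
[[(B)]B]B => [[([B]B)]B]B   [B → [ B ] B]
[[([B]B)]B]B => [[([[]]B)]B]B   [B → [ ]]
[[([[]]B)]B]B => [[([[]][])]B]B   [B → [ ]]
[[([[]][])]B]B => [[([[]][])]S]B   [B → S]
[[([[]][])]S]B => [[([[]][])]()]B   [S → ( )]
[[([[]][])]()]B => [[([[]][])]()][]   [B → [ ]]

B => [B]B => [[B]B]B => [[S]B]B => [[(B)]B]B => [[([B]B)]B]B => [[([[]]B)]B]B => [[([[]][])]B]B => [[([[]][])]S]B => [[([[]][])]()]B => [[([[]][])]()][]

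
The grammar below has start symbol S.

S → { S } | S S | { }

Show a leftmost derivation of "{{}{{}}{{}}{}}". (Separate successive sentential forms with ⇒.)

S ⇒ {S} ⇒ {SS} ⇒ {SSS} ⇒ {{}SS} ⇒ {{}{S}S} ⇒ {{}{{}}S} ⇒ {{}{{}}SS} ⇒ {{}{{}}{S}S} ⇒ {{}{{}}{{}}S} ⇒ {{}{{}}{{}}{}}

S ⇒ {S}   [S → { S }]
{S} ⇒ {SS}   [S → S S]
{SS} ⇒ {SSS}   [S → S S]
{SSS} ⇒ {{}SS}   [S → { }]
{{}SS} ⇒ {{}{S}S}   [S → { S }]
{{}{S}S} ⇒ {{}{{}}S}   [S → { }]
{{}{{}}S} ⇒ {{}{{}}SS}   [S → S S]
{{}{{}}SS} ⇒ {{}{{}}{S}S}   [S → { S }]
{{}{{}}{S}S} ⇒ {{}{{}}{{}}S}   [S → { }]
{{}{{}}{{}}S} ⇒ {{}{{}}{{}}{}}   [S → { }]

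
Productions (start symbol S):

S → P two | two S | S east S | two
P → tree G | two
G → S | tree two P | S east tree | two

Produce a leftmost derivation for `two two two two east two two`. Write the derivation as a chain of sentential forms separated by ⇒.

S ⇒ two S   [S → two S]
two S ⇒ two S east S   [S → S east S]
two S east S ⇒ two two S east S   [S → two S]
two two S east S ⇒ two two P two east S   [S → P two]
two two P two east S ⇒ two two two two east S   [P → two]
two two two two east S ⇒ two two two two east P two   [S → P two]
two two two two east P two ⇒ two two two two east two two   [P → two]

S ⇒ two S ⇒ two S east S ⇒ two two S east S ⇒ two two P two east S ⇒ two two two two east S ⇒ two two two two east P two ⇒ two two two two east two two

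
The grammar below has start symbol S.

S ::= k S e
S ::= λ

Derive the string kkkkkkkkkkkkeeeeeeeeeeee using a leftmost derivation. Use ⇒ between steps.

S⇒kSe⇒kkSee⇒kkkSeee⇒kkkkSeeee⇒kkkkkSeeeee⇒kkkkkkSeeeeee⇒kkkkkkkSeeeeeee⇒kkkkkkkkSeeeeeeee⇒kkkkkkkkkSeeeeeeeee⇒kkkkkkkkkkSeeeeeeeeee⇒kkkkkkkkkkkSeeeeeeeeeee⇒kkkkkkkkkkkkSeeeeeeeeeeee⇒kkkkkkkkkkkkeeeeeeeeeeee

S ⇒ kSe   [S ::= k S e]
kSe ⇒ kkSee   [S ::= k S e]
kkSee ⇒ kkkSeee   [S ::= k S e]
kkkSeee ⇒ kkkkSeeee   [S ::= k S e]
kkkkSeeee ⇒ kkkkkSeeeee   [S ::= k S e]
kkkkkSeeeee ⇒ kkkkkkSeeeeee   [S ::= k S e]
kkkkkkSeeeeee ⇒ kkkkkkkSeeeeeee   [S ::= k S e]
kkkkkkkSeeeeeee ⇒ kkkkkkkkSeeeeeeee   [S ::= k S e]
kkkkkkkkSeeeeeeee ⇒ kkkkkkkkkSeeeeeeeee   [S ::= k S e]
kkkkkkkkkSeeeeeeeee ⇒ kkkkkkkkkkSeeeeeeeeee   [S ::= k S e]
kkkkkkkkkkSeeeeeeeeee ⇒ kkkkkkkkkkkSeeeeeeeeeee   [S ::= k S e]
kkkkkkkkkkkSeeeeeeeeeee ⇒ kkkkkkkkkkkkSeeeeeeeeeeee   [S ::= k S e]
kkkkkkkkkkkkSeeeeeeeeeeee ⇒ kkkkkkkkkkkkeeeeeeeeeeee   [S ::= λ]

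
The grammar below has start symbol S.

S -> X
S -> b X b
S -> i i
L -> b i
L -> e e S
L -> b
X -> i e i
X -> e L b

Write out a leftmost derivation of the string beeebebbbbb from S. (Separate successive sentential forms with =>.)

S => bXb   [S -> b X b]
bXb => beLbb   [X -> e L b]
beLbb => beeeSbb   [L -> e e S]
beeeSbb => beeebXbbb   [S -> b X b]
beeebXbbb => beeebeLbbbb   [X -> e L b]
beeebeLbbbb => beeebebbbbb   [L -> b]

S => bXb => beLbb => beeeSbb => beeebXbbb => beeebeLbbbb => beeebebbbbb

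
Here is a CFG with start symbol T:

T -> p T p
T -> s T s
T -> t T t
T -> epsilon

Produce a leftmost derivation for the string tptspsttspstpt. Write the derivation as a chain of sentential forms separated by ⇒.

T ⇒ tTt   [T -> t T t]
tTt ⇒ tpTpt   [T -> p T p]
tpTpt ⇒ tptTtpt   [T -> t T t]
tptTtpt ⇒ tptsTstpt   [T -> s T s]
tptsTstpt ⇒ tptspTpstpt   [T -> p T p]
tptspTpstpt ⇒ tptspsTspstpt   [T -> s T s]
tptspsTspstpt ⇒ tptspstTtspstpt   [T -> t T t]
tptspstTtspstpt ⇒ tptspsttspstpt   [T -> epsilon]

T ⇒ tTt ⇒ tpTpt ⇒ tptTtpt ⇒ tptsTstpt ⇒ tptspTpstpt ⇒ tptspsTspstpt ⇒ tptspstTtspstpt ⇒ tptspsttspstpt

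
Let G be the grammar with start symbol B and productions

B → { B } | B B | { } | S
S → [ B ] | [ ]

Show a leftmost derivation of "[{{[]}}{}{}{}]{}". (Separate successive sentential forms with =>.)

B => BB => SB => [B]B => [BB]B => [BBB]B => [BBBB]B => [{B}BBB]B => [{{B}}BBB]B => [{{S}}BBB]B => [{{[]}}BBB]B => [{{[]}}{}BB]B => [{{[]}}{}{}B]B => [{{[]}}{}{}{}]B => [{{[]}}{}{}{}]{}

B => BB   [B → B B]
BB => SB   [B → S]
SB => [B]B   [S → [ B ]]
[B]B => [BB]B   [B → B B]
[BB]B => [BBB]B   [B → B B]
[BBB]B => [BBBB]B   [B → B B]
[BBBB]B => [{B}BBB]B   [B → { B }]
[{B}BBB]B => [{{B}}BBB]B   [B → { B }]
[{{B}}BBB]B => [{{S}}BBB]B   [B → S]
[{{S}}BBB]B => [{{[]}}BBB]B   [S → [ ]]
[{{[]}}BBB]B => [{{[]}}{}BB]B   [B → { }]
[{{[]}}{}BB]B => [{{[]}}{}{}B]B   [B → { }]
[{{[]}}{}{}B]B => [{{[]}}{}{}{}]B   [B → { }]
[{{[]}}{}{}{}]B => [{{[]}}{}{}{}]{}   [B → { }]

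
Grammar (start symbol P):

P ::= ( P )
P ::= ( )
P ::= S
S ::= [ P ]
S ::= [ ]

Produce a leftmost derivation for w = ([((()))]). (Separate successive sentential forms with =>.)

P => (P) => (S) => ([P]) => ([(P)]) => ([((P))]) => ([((()))])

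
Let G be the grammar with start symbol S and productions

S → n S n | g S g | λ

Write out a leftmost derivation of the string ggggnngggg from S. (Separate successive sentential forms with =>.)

S => gSg => ggSgg => gggSggg => ggggSgggg => ggggnSngggg => ggggnngggg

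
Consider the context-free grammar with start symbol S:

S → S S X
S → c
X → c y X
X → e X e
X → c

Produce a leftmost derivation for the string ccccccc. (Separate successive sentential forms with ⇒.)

S ⇒ SSX ⇒ SSXSX ⇒ SSXSXSX ⇒ cSXSXSX ⇒ ccXSXSX ⇒ cccSXSX ⇒ ccccXSX ⇒ cccccSX ⇒ ccccccX ⇒ ccccccc

S ⇒ SSX   [S → S S X]
SSX ⇒ SSXSX   [S → S S X]
SSXSX ⇒ SSXSXSX   [S → S S X]
SSXSXSX ⇒ cSXSXSX   [S → c]
cSXSXSX ⇒ ccXSXSX   [S → c]
ccXSXSX ⇒ cccSXSX   [X → c]
cccSXSX ⇒ ccccXSX   [S → c]
ccccXSX ⇒ cccccSX   [X → c]
cccccSX ⇒ ccccccX   [S → c]
ccccccX ⇒ ccccccc   [X → c]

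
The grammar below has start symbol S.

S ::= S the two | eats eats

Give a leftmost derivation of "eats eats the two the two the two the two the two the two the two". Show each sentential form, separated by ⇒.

S ⇒ S the two   [S ::= S the two]
S the two ⇒ S the two the two   [S ::= S the two]
S the two the two ⇒ S the two the two the two   [S ::= S the two]
S the two the two the two ⇒ S the two the two the two the two   [S ::= S the two]
S the two the two the two the two ⇒ S the two the two the two the two the two   [S ::= S the two]
S the two the two the two the two the two ⇒ S the two the two the two the two the two the two   [S ::= S the two]
S the two the two the two the two the two the two ⇒ S the two the two the two the two the two the two the two   [S ::= S the two]
S the two the two the two the two the two the two the two ⇒ eats eats the two the two the two the two the two the two the two   [S ::= eats eats]

S ⇒ S the two ⇒ S the two the two ⇒ S the two the two the two ⇒ S the two the two the two the two ⇒ S the two the two the two the two the two ⇒ S the two the two the two the two the two the two ⇒ S the two the two the two the two the two the two the two ⇒ eats eats the two the two the two the two the two the two the two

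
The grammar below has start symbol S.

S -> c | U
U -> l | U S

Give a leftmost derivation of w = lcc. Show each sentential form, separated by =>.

S => U   [S -> U]
U => US   [U -> U S]
US => USS   [U -> U S]
USS => lSS   [U -> l]
lSS => lcS   [S -> c]
lcS => lcc   [S -> c]

S => U => US => USS => lSS => lcS => lcc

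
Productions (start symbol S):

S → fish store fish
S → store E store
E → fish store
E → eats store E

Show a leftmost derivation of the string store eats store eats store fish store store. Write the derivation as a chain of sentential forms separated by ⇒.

S ⇒ store E store ⇒ store eats store E store ⇒ store eats store eats store E store ⇒ store eats store eats store fish store store

S ⇒ store E store   [S → store E store]
store E store ⇒ store eats store E store   [E → eats store E]
store eats store E store ⇒ store eats store eats store E store   [E → eats store E]
store eats store eats store E store ⇒ store eats store eats store fish store store   [E → fish store]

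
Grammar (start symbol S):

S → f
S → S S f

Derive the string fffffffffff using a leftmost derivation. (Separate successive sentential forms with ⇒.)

S⇒SSf⇒SSfSf⇒fSfSf⇒fffSf⇒fffSSff⇒fffSSfSff⇒ffffSfSff⇒ffffffSff⇒ffffffSSfff⇒fffffffSfff⇒fffffffffff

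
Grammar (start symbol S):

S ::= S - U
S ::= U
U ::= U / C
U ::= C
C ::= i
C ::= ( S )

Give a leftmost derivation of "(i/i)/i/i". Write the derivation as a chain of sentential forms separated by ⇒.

S ⇒ U   [S ::= U]
U ⇒ U/C   [U ::= U / C]
U/C ⇒ U/C/C   [U ::= U / C]
U/C/C ⇒ C/C/C   [U ::= C]
C/C/C ⇒ (S)/C/C   [C ::= ( S )]
(S)/C/C ⇒ (U)/C/C   [S ::= U]
(U)/C/C ⇒ (U/C)/C/C   [U ::= U / C]
(U/C)/C/C ⇒ (C/C)/C/C   [U ::= C]
(C/C)/C/C ⇒ (i/C)/C/C   [C ::= i]
(i/C)/C/C ⇒ (i/i)/C/C   [C ::= i]
(i/i)/C/C ⇒ (i/i)/i/C   [C ::= i]
(i/i)/i/C ⇒ (i/i)/i/i   [C ::= i]

S ⇒ U ⇒ U/C ⇒ U/C/C ⇒ C/C/C ⇒ (S)/C/C ⇒ (U)/C/C ⇒ (U/C)/C/C ⇒ (C/C)/C/C ⇒ (i/C)/C/C ⇒ (i/i)/C/C ⇒ (i/i)/i/C ⇒ (i/i)/i/i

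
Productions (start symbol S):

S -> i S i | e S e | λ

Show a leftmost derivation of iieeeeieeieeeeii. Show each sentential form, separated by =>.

S => iSi => iiSii => iieSeii => iieeSeeii => iieeeSeeeii => iieeeeSeeeeii => iieeeeiSieeeeii => iieeeeieSeieeeeii => iieeeeieeieeeeii

S => iSi   [S -> i S i]
iSi => iiSii   [S -> i S i]
iiSii => iieSeii   [S -> e S e]
iieSeii => iieeSeeii   [S -> e S e]
iieeSeeii => iieeeSeeeii   [S -> e S e]
iieeeSeeeii => iieeeeSeeeeii   [S -> e S e]
iieeeeSeeeeii => iieeeeiSieeeeii   [S -> i S i]
iieeeeiSieeeeii => iieeeeieSeieeeeii   [S -> e S e]
iieeeeieSeieeeeii => iieeeeieeieeeeii   [S -> λ]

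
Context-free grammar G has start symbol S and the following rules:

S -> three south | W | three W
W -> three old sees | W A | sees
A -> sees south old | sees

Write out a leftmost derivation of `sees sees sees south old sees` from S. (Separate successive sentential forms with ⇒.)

S ⇒ W   [S -> W]
W ⇒ W A   [W -> W A]
W A ⇒ W A A   [W -> W A]
W A A ⇒ W A A A   [W -> W A]
W A A A ⇒ sees A A A   [W -> sees]
sees A A A ⇒ sees sees A A   [A -> sees]
sees sees A A ⇒ sees sees sees south old A   [A -> sees south old]
sees sees sees south old A ⇒ sees sees sees south old sees   [A -> sees]

S ⇒ W ⇒ W A ⇒ W A A ⇒ W A A A ⇒ sees A A A ⇒ sees sees A A ⇒ sees sees sees south old A ⇒ sees sees sees south old sees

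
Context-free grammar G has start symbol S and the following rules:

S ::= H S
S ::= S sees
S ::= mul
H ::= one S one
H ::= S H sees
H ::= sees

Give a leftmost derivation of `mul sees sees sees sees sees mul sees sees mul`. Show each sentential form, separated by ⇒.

S ⇒ H S   [S ::= H S]
H S ⇒ S H sees S   [H ::= S H sees]
S H sees S ⇒ H S H sees S   [S ::= H S]
H S H sees S ⇒ S H sees S H sees S   [H ::= S H sees]
S H sees S H sees S ⇒ S sees H sees S H sees S   [S ::= S sees]
S sees H sees S H sees S ⇒ S sees sees H sees S H sees S   [S ::= S sees]
S sees sees H sees S H sees S ⇒ S sees sees sees H sees S H sees S   [S ::= S sees]
S sees sees sees H sees S H sees S ⇒ mul sees sees sees H sees S H sees S   [S ::= mul]
mul sees sees sees H sees S H sees S ⇒ mul sees sees sees sees sees S H sees S   [H ::= sees]
mul sees sees sees sees sees S H sees S ⇒ mul sees sees sees sees sees mul H sees S   [S ::= mul]
mul sees sees sees sees sees mul H sees S ⇒ mul sees sees sees sees sees mul sees sees S   [H ::= sees]
mul sees sees sees sees sees mul sees sees S ⇒ mul sees sees sees sees sees mul sees sees mul   [S ::= mul]

S ⇒ H S ⇒ S H sees S ⇒ H S H sees S ⇒ S H sees S H sees S ⇒ S sees H sees S H sees S ⇒ S sees sees H sees S H sees S ⇒ S sees sees sees H sees S H sees S ⇒ mul sees sees sees H sees S H sees S ⇒ mul sees sees sees sees sees S H sees S ⇒ mul sees sees sees sees sees mul H sees S ⇒ mul sees sees sees sees sees mul sees sees S ⇒ mul sees sees sees sees sees mul sees sees mul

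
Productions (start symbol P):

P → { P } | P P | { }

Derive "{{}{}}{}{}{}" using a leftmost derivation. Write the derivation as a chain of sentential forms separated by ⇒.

P ⇒ PP   [P → P P]
PP ⇒ PPP   [P → P P]
PPP ⇒ PPPP   [P → P P]
PPPP ⇒ {P}PPP   [P → { P }]
{P}PPP ⇒ {PP}PPP   [P → P P]
{PP}PPP ⇒ {{}P}PPP   [P → { }]
{{}P}PPP ⇒ {{}{}}PPP   [P → { }]
{{}{}}PPP ⇒ {{}{}}{}PP   [P → { }]
{{}{}}{}PP ⇒ {{}{}}{}{}P   [P → { }]
{{}{}}{}{}P ⇒ {{}{}}{}{}{}   [P → { }]

P ⇒ PP ⇒ PPP ⇒ PPPP ⇒ {P}PPP ⇒ {PP}PPP ⇒ {{}P}PPP ⇒ {{}{}}PPP ⇒ {{}{}}{}PP ⇒ {{}{}}{}{}P ⇒ {{}{}}{}{}{}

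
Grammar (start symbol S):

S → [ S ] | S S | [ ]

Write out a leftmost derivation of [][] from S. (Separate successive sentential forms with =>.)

S=>SS=>[]S=>[][]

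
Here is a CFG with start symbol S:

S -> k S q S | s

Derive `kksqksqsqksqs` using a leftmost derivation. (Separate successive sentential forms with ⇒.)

S ⇒ kSqS ⇒ kkSqSqS ⇒ kksqSqS ⇒ kksqkSqSqS ⇒ kksqksqSqS ⇒ kksqksqsqS ⇒ kksqksqsqkSqS ⇒ kksqksqsqksqS ⇒ kksqksqsqksqs

S ⇒ kSqS   [S -> k S q S]
kSqS ⇒ kkSqSqS   [S -> k S q S]
kkSqSqS ⇒ kksqSqS   [S -> s]
kksqSqS ⇒ kksqkSqSqS   [S -> k S q S]
kksqkSqSqS ⇒ kksqksqSqS   [S -> s]
kksqksqSqS ⇒ kksqksqsqS   [S -> s]
kksqksqsqS ⇒ kksqksqsqkSqS   [S -> k S q S]
kksqksqsqkSqS ⇒ kksqksqsqksqS   [S -> s]
kksqksqsqksqS ⇒ kksqksqsqksqs   [S -> s]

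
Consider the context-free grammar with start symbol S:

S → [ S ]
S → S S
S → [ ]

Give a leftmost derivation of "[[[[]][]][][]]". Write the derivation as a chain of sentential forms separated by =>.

S => [S]   [S → [ S ]]
[S] => [SS]   [S → S S]
[SS] => [SSS]   [S → S S]
[SSS] => [[S]SS]   [S → [ S ]]
[[S]SS] => [[SS]SS]   [S → S S]
[[SS]SS] => [[[S]S]SS]   [S → [ S ]]
[[[S]S]SS] => [[[[]]S]SS]   [S → [ ]]
[[[[]]S]SS] => [[[[]][]]SS]   [S → [ ]]
[[[[]][]]SS] => [[[[]][]][]S]   [S → [ ]]
[[[[]][]][]S] => [[[[]][]][][]]   [S → [ ]]

S=>[S]=>[SS]=>[SSS]=>[[S]SS]=>[[SS]SS]=>[[[S]S]SS]=>[[[[]]S]SS]=>[[[[]][]]SS]=>[[[[]][]][]S]=>[[[[]][]][][]]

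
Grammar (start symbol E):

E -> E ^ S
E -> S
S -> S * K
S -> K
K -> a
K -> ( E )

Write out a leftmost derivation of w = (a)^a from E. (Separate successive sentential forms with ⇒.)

E ⇒ E^S ⇒ S^S ⇒ K^S ⇒ (E)^S ⇒ (S)^S ⇒ (K)^S ⇒ (a)^S ⇒ (a)^K ⇒ (a)^a

E ⇒ E^S   [E -> E ^ S]
E^S ⇒ S^S   [E -> S]
S^S ⇒ K^S   [S -> K]
K^S ⇒ (E)^S   [K -> ( E )]
(E)^S ⇒ (S)^S   [E -> S]
(S)^S ⇒ (K)^S   [S -> K]
(K)^S ⇒ (a)^S   [K -> a]
(a)^S ⇒ (a)^K   [S -> K]
(a)^K ⇒ (a)^a   [K -> a]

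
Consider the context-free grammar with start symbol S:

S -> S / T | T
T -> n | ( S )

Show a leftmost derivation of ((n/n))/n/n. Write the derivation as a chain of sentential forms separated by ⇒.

S ⇒ S/T ⇒ S/T/T ⇒ T/T/T ⇒ (S)/T/T ⇒ (T)/T/T ⇒ ((S))/T/T ⇒ ((S/T))/T/T ⇒ ((T/T))/T/T ⇒ ((n/T))/T/T ⇒ ((n/n))/T/T ⇒ ((n/n))/n/T ⇒ ((n/n))/n/n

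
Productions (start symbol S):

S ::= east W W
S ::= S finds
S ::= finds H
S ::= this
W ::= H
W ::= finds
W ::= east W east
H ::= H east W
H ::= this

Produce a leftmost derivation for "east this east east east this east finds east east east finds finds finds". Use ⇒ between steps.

S ⇒ S finds ⇒ east W W finds ⇒ east H W finds ⇒ east H east W W finds ⇒ east H east W east W W finds ⇒ east this east W east W W finds ⇒ east this east east W east east W W finds ⇒ east this east east east W east east east W W finds ⇒ east this east east east H east east east W W finds ⇒ east this east east east H east W east east east W W finds ⇒ east this east east east this east W east east east W W finds ⇒ east this east east east this east finds east east east W W finds ⇒ east this east east east this east finds east east east finds W finds ⇒ east this east east east this east finds east east east finds finds finds

S ⇒ S finds   [S ::= S finds]
S finds ⇒ east W W finds   [S ::= east W W]
east W W finds ⇒ east H W finds   [W ::= H]
east H W finds ⇒ east H east W W finds   [H ::= H east W]
east H east W W finds ⇒ east H east W east W W finds   [H ::= H east W]
east H east W east W W finds ⇒ east this east W east W W finds   [H ::= this]
east this east W east W W finds ⇒ east this east east W east east W W finds   [W ::= east W east]
east this east east W east east W W finds ⇒ east this east east east W east east east W W finds   [W ::= east W east]
east this east east east W east east east W W finds ⇒ east this east east east H east east east W W finds   [W ::= H]
east this east east east H east east east W W finds ⇒ east this east east east H east W east east east W W finds   [H ::= H east W]
east this east east east H east W east east east W W finds ⇒ east this east east east this east W east east east W W finds   [H ::= this]
east this east east east this east W east east east W W finds ⇒ east this east east east this east finds east east east W W finds   [W ::= finds]
east this east east east this east finds east east east W W finds ⇒ east this east east east this east finds east east east finds W finds   [W ::= finds]
east this east east east this east finds east east east finds W finds ⇒ east this east east east this east finds east east east finds finds finds   [W ::= finds]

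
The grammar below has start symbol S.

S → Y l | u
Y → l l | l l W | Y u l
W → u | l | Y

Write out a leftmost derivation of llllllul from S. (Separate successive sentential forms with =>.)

S => Yl   [S → Y l]
Yl => llWl   [Y → l l W]
llWl => llYl   [W → Y]
llYl => llllWl   [Y → l l W]
llllWl => llllYl   [W → Y]
llllYl => llllllWl   [Y → l l W]
llllllWl => llllllul   [W → u]

S => Yl => llWl => llYl => llllWl => llllYl => llllllWl => llllllul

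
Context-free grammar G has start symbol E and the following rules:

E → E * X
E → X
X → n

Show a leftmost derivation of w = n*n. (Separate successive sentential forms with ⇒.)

E ⇒ E*X   [E → E * X]
E*X ⇒ X*X   [E → X]
X*X ⇒ n*X   [X → n]
n*X ⇒ n*n   [X → n]

E ⇒ E*X ⇒ X*X ⇒ n*X ⇒ n*n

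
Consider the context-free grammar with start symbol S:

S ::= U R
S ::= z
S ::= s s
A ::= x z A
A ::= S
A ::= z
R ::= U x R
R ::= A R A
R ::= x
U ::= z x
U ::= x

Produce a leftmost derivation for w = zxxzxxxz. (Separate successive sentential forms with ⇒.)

S ⇒ UR ⇒ zxR ⇒ zxARA ⇒ zxxzARA ⇒ zxxzSRA ⇒ zxxzURRA ⇒ zxxzxRRA ⇒ zxxzxxRA ⇒ zxxzxxxA ⇒ zxxzxxxz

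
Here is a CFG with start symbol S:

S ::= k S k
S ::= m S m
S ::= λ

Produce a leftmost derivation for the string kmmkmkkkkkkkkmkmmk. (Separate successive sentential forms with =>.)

S=>kSk=>kmSmk=>kmmSmmk=>kmmkSkmmk=>kmmkmSmkmmk=>kmmkmkSkmkmmk=>kmmkmkkSkkmkmmk=>kmmkmkkkSkkkmkmmk=>kmmkmkkkkSkkkkmkmmk=>kmmkmkkkkkkkkmkmmk

S => kSk   [S ::= k S k]
kSk => kmSmk   [S ::= m S m]
kmSmk => kmmSmmk   [S ::= m S m]
kmmSmmk => kmmkSkmmk   [S ::= k S k]
kmmkSkmmk => kmmkmSmkmmk   [S ::= m S m]
kmmkmSmkmmk => kmmkmkSkmkmmk   [S ::= k S k]
kmmkmkSkmkmmk => kmmkmkkSkkmkmmk   [S ::= k S k]
kmmkmkkSkkmkmmk => kmmkmkkkSkkkmkmmk   [S ::= k S k]
kmmkmkkkSkkkmkmmk => kmmkmkkkkSkkkkmkmmk   [S ::= k S k]
kmmkmkkkkSkkkkmkmmk => kmmkmkkkkkkkkmkmmk   [S ::= λ]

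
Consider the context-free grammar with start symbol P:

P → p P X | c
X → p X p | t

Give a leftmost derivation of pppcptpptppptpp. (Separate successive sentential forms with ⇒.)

P⇒pPX⇒ppPXX⇒pppPXXX⇒pppcXXX⇒pppcpXpXX⇒pppcptpXX⇒pppcptppXpX⇒pppcptpptpX⇒pppcptpptppXp⇒pppcptpptpppXpp⇒pppcptpptppptpp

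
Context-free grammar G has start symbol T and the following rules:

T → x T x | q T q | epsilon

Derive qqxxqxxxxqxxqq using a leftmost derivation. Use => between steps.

T => qTq   [T → q T q]
qTq => qqTqq   [T → q T q]
qqTqq => qqxTxqq   [T → x T x]
qqxTxqq => qqxxTxxqq   [T → x T x]
qqxxTxxqq => qqxxqTqxxqq   [T → q T q]
qqxxqTqxxqq => qqxxqxTxqxxqq   [T → x T x]
qqxxqxTxqxxqq => qqxxqxxTxxqxxqq   [T → x T x]
qqxxqxxTxxqxxqq => qqxxqxxxxqxxqq   [T → epsilon]

T=>qTq=>qqTqq=>qqxTxqq=>qqxxTxxqq=>qqxxqTqxxqq=>qqxxqxTxqxxqq=>qqxxqxxTxxqxxqq=>qqxxqxxxxqxxqq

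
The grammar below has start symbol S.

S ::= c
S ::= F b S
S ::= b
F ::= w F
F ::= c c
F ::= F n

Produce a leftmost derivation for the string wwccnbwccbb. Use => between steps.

S => FbS => wFbS => wwFbS => wwFnbS => wwccnbS => wwccnbFbS => wwccnbwFbS => wwccnbwccbS => wwccnbwccbb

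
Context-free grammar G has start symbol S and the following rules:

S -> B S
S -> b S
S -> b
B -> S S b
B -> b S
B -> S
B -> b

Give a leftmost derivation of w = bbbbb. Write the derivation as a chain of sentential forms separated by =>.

S => BS   [S -> B S]
BS => SS   [B -> S]
SS => bSS   [S -> b S]
bSS => bBSS   [S -> B S]
bBSS => bbSS   [B -> b]
bbSS => bbbSS   [S -> b S]
bbbSS => bbbbS   [S -> b]
bbbbS => bbbbb   [S -> b]

S=>BS=>SS=>bSS=>bBSS=>bbSS=>bbbSS=>bbbbS=>bbbbb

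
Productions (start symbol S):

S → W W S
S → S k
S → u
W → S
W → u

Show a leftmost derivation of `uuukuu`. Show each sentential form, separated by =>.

S => WWS   [S → W W S]
WWS => SWS   [W → S]
SWS => SkWS   [S → S k]
SkWS => WWSkWS   [S → W W S]
WWSkWS => SWSkWS   [W → S]
SWSkWS => uWSkWS   [S → u]
uWSkWS => uuSkWS   [W → u]
uuSkWS => uuukWS   [S → u]
uuukWS => uuukuS   [W → u]
uuukuS => uuukuu   [S → u]

S => WWS => SWS => SkWS => WWSkWS => SWSkWS => uWSkWS => uuSkWS => uuukWS => uuukuS => uuukuu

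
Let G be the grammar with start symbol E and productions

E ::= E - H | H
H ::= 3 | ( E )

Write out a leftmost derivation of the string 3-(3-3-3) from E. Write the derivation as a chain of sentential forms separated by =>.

E => E-H => H-H => 3-H => 3-(E) => 3-(E-H) => 3-(E-H-H) => 3-(H-H-H) => 3-(3-H-H) => 3-(3-3-H) => 3-(3-3-3)

E => E-H   [E ::= E - H]
E-H => H-H   [E ::= H]
H-H => 3-H   [H ::= 3]
3-H => 3-(E)   [H ::= ( E )]
3-(E) => 3-(E-H)   [E ::= E - H]
3-(E-H) => 3-(E-H-H)   [E ::= E - H]
3-(E-H-H) => 3-(H-H-H)   [E ::= H]
3-(H-H-H) => 3-(3-H-H)   [H ::= 3]
3-(3-H-H) => 3-(3-3-H)   [H ::= 3]
3-(3-3-H) => 3-(3-3-3)   [H ::= 3]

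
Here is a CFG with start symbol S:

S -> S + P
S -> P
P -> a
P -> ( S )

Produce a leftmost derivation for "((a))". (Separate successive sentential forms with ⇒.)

S ⇒ P ⇒ (S) ⇒ (P) ⇒ ((S)) ⇒ ((P)) ⇒ ((a))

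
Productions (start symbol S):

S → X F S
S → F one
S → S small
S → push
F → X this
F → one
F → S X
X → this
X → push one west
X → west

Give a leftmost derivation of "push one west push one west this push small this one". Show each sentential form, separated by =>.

S => F one => S X one => X F S X one => push one west F S X one => push one west X this S X one => push one west push one west this S X one => push one west push one west this S small X one => push one west push one west this push small X one => push one west push one west this push small this one

S => F one   [S → F one]
F one => S X one   [F → S X]
S X one => X F S X one   [S → X F S]
X F S X one => push one west F S X one   [X → push one west]
push one west F S X one => push one west X this S X one   [F → X this]
push one west X this S X one => push one west push one west this S X one   [X → push one west]
push one west push one west this S X one => push one west push one west this S small X one   [S → S small]
push one west push one west this S small X one => push one west push one west this push small X one   [S → push]
push one west push one west this push small X one => push one west push one west this push small this one   [X → this]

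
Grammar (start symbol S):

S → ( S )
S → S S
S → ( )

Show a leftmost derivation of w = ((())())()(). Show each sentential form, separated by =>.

S => SS   [S → S S]
SS => SSS   [S → S S]
SSS => (S)SS   [S → ( S )]
(S)SS => (SS)SS   [S → S S]
(SS)SS => ((S)S)SS   [S → ( S )]
((S)S)SS => ((())S)SS   [S → ( )]
((())S)SS => ((())())SS   [S → ( )]
((())())SS => ((())())()S   [S → ( )]
((())())()S => ((())())()()   [S → ( )]

S => SS => SSS => (S)SS => (SS)SS => ((S)S)SS => ((())S)SS => ((())())SS => ((())())()S => ((())())()()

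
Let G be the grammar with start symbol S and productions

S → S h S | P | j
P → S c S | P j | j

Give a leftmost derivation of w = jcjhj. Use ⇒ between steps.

S⇒ShS⇒PhS⇒ScShS⇒jcShS⇒jcjhS⇒jcjhj

S ⇒ ShS   [S → S h S]
ShS ⇒ PhS   [S → P]
PhS ⇒ ScShS   [P → S c S]
ScShS ⇒ jcShS   [S → j]
jcShS ⇒ jcjhS   [S → j]
jcjhS ⇒ jcjhj   [S → j]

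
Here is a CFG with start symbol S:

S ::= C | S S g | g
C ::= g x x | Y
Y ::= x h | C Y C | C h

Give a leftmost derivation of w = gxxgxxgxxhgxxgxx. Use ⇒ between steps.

S ⇒ C   [S ::= C]
C ⇒ Y   [C ::= Y]
Y ⇒ CYC   [Y ::= C Y C]
CYC ⇒ gxxYC   [C ::= g x x]
gxxYC ⇒ gxxCYCC   [Y ::= C Y C]
gxxCYCC ⇒ gxxgxxYCC   [C ::= g x x]
gxxgxxYCC ⇒ gxxgxxChCC   [Y ::= C h]
gxxgxxChCC ⇒ gxxgxxgxxhCC   [C ::= g x x]
gxxgxxgxxhCC ⇒ gxxgxxgxxhgxxC   [C ::= g x x]
gxxgxxgxxhgxxC ⇒ gxxgxxgxxhgxxgxx   [C ::= g x x]

S⇒C⇒Y⇒CYC⇒gxxYC⇒gxxCYCC⇒gxxgxxYCC⇒gxxgxxChCC⇒gxxgxxgxxhCC⇒gxxgxxgxxhgxxC⇒gxxgxxgxxhgxxgxx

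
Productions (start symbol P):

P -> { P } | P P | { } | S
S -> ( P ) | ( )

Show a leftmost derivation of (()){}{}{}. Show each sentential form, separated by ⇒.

P ⇒ PP ⇒ PPP ⇒ PPPP ⇒ SPPP ⇒ (P)PPP ⇒ (S)PPP ⇒ (())PPP ⇒ (()){}PP ⇒ (()){}{}P ⇒ (()){}{}{}

P ⇒ PP   [P -> P P]
PP ⇒ PPP   [P -> P P]
PPP ⇒ PPPP   [P -> P P]
PPPP ⇒ SPPP   [P -> S]
SPPP ⇒ (P)PPP   [S -> ( P )]
(P)PPP ⇒ (S)PPP   [P -> S]
(S)PPP ⇒ (())PPP   [S -> ( )]
(())PPP ⇒ (()){}PP   [P -> { }]
(()){}PP ⇒ (()){}{}P   [P -> { }]
(()){}{}P ⇒ (()){}{}{}   [P -> { }]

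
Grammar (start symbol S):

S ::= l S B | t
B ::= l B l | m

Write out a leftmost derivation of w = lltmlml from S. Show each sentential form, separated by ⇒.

S ⇒ lSB   [S ::= l S B]
lSB ⇒ llSBB   [S ::= l S B]
llSBB ⇒ lltBB   [S ::= t]
lltBB ⇒ lltmB   [B ::= m]
lltmB ⇒ lltmlBl   [B ::= l B l]
lltmlBl ⇒ lltmlml   [B ::= m]

S⇒lSB⇒llSBB⇒lltBB⇒lltmB⇒lltmlBl⇒lltmlml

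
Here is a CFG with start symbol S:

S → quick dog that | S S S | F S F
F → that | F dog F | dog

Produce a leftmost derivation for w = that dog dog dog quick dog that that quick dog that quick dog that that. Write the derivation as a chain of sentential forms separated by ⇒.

S ⇒ F S F ⇒ that S F ⇒ that S S S F ⇒ that F S F S S F ⇒ that F dog F S F S S F ⇒ that dog dog F S F S S F ⇒ that dog dog dog S F S S F ⇒ that dog dog dog quick dog that F S S F ⇒ that dog dog dog quick dog that that S S F ⇒ that dog dog dog quick dog that that quick dog that S F ⇒ that dog dog dog quick dog that that quick dog that quick dog that F ⇒ that dog dog dog quick dog that that quick dog that quick dog that that

S ⇒ F S F   [S → F S F]
F S F ⇒ that S F   [F → that]
that S F ⇒ that S S S F   [S → S S S]
that S S S F ⇒ that F S F S S F   [S → F S F]
that F S F S S F ⇒ that F dog F S F S S F   [F → F dog F]
that F dog F S F S S F ⇒ that dog dog F S F S S F   [F → dog]
that dog dog F S F S S F ⇒ that dog dog dog S F S S F   [F → dog]
that dog dog dog S F S S F ⇒ that dog dog dog quick dog that F S S F   [S → quick dog that]
that dog dog dog quick dog that F S S F ⇒ that dog dog dog quick dog that that S S F   [F → that]
that dog dog dog quick dog that that S S F ⇒ that dog dog dog quick dog that that quick dog that S F   [S → quick dog that]
that dog dog dog quick dog that that quick dog that S F ⇒ that dog dog dog quick dog that that quick dog that quick dog that F   [S → quick dog that]
that dog dog dog quick dog that that quick dog that quick dog that F ⇒ that dog dog dog quick dog that that quick dog that quick dog that that   [F → that]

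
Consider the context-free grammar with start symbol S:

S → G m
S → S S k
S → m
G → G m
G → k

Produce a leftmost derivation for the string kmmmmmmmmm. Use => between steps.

S=>Gm=>Gmm=>Gmmm=>Gmmmm=>Gmmmmm=>Gmmmmmm=>Gmmmmmmm=>Gmmmmmmmm=>Gmmmmmmmmm=>kmmmmmmmmm

S => Gm   [S → G m]
Gm => Gmm   [G → G m]
Gmm => Gmmm   [G → G m]
Gmmm => Gmmmm   [G → G m]
Gmmmm => Gmmmmm   [G → G m]
Gmmmmm => Gmmmmmm   [G → G m]
Gmmmmmm => Gmmmmmmm   [G → G m]
Gmmmmmmm => Gmmmmmmmm   [G → G m]
Gmmmmmmmm => Gmmmmmmmmm   [G → G m]
Gmmmmmmmmm => kmmmmmmmmm   [G → k]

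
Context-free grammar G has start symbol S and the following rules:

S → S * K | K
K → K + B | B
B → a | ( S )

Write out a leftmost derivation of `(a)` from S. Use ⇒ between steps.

S⇒K⇒B⇒(S)⇒(K)⇒(B)⇒(a)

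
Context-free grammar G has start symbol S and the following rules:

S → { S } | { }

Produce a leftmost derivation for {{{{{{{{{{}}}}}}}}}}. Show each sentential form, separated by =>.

S=>{S}=>{{S}}=>{{{S}}}=>{{{{S}}}}=>{{{{{S}}}}}=>{{{{{{S}}}}}}=>{{{{{{{S}}}}}}}=>{{{{{{{{S}}}}}}}}=>{{{{{{{{{S}}}}}}}}}=>{{{{{{{{{{}}}}}}}}}}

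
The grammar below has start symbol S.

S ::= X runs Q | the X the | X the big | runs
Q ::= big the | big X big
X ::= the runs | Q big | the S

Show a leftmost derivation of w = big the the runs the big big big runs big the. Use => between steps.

S => X runs Q => Q big runs Q => big X big big runs Q => big the S big big runs Q => big the X the big big big runs Q => big the the runs the big big big runs Q => big the the runs the big big big runs big the

S => X runs Q   [S ::= X runs Q]
X runs Q => Q big runs Q   [X ::= Q big]
Q big runs Q => big X big big runs Q   [Q ::= big X big]
big X big big runs Q => big the S big big runs Q   [X ::= the S]
big the S big big runs Q => big the X the big big big runs Q   [S ::= X the big]
big the X the big big big runs Q => big the the runs the big big big runs Q   [X ::= the runs]
big the the runs the big big big runs Q => big the the runs the big big big runs big the   [Q ::= big the]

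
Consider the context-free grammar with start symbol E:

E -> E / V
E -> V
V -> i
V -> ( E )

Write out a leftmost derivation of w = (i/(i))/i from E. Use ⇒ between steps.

E ⇒ E/V ⇒ V/V ⇒ (E)/V ⇒ (E/V)/V ⇒ (V/V)/V ⇒ (i/V)/V ⇒ (i/(E))/V ⇒ (i/(V))/V ⇒ (i/(i))/V ⇒ (i/(i))/i

E ⇒ E/V   [E -> E / V]
E/V ⇒ V/V   [E -> V]
V/V ⇒ (E)/V   [V -> ( E )]
(E)/V ⇒ (E/V)/V   [E -> E / V]
(E/V)/V ⇒ (V/V)/V   [E -> V]
(V/V)/V ⇒ (i/V)/V   [V -> i]
(i/V)/V ⇒ (i/(E))/V   [V -> ( E )]
(i/(E))/V ⇒ (i/(V))/V   [E -> V]
(i/(V))/V ⇒ (i/(i))/V   [V -> i]
(i/(i))/V ⇒ (i/(i))/i   [V -> i]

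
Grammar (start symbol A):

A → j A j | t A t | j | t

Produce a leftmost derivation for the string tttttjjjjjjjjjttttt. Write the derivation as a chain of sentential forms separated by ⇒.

A ⇒ tAt ⇒ ttAtt ⇒ tttAttt ⇒ ttttAtttt ⇒ tttttAttttt ⇒ tttttjAjttttt ⇒ tttttjjAjjttttt ⇒ tttttjjjAjjjttttt ⇒ tttttjjjjAjjjjttttt ⇒ tttttjjjjjjjjjttttt

A ⇒ tAt   [A → t A t]
tAt ⇒ ttAtt   [A → t A t]
ttAtt ⇒ tttAttt   [A → t A t]
tttAttt ⇒ ttttAtttt   [A → t A t]
ttttAtttt ⇒ tttttAttttt   [A → t A t]
tttttAttttt ⇒ tttttjAjttttt   [A → j A j]
tttttjAjttttt ⇒ tttttjjAjjttttt   [A → j A j]
tttttjjAjjttttt ⇒ tttttjjjAjjjttttt   [A → j A j]
tttttjjjAjjjttttt ⇒ tttttjjjjAjjjjttttt   [A → j A j]
tttttjjjjAjjjjttttt ⇒ tttttjjjjjjjjjttttt   [A → j]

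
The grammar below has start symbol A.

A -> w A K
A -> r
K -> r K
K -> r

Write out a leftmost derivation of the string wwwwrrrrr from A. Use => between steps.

A=>wAK=>wwAKK=>wwwAKKK=>wwwwAKKKK=>wwwwrKKKK=>wwwwrrKKK=>wwwwrrrKK=>wwwwrrrrK=>wwwwrrrrr

A => wAK   [A -> w A K]
wAK => wwAKK   [A -> w A K]
wwAKK => wwwAKKK   [A -> w A K]
wwwAKKK => wwwwAKKKK   [A -> w A K]
wwwwAKKKK => wwwwrKKKK   [A -> r]
wwwwrKKKK => wwwwrrKKK   [K -> r]
wwwwrrKKK => wwwwrrrKK   [K -> r]
wwwwrrrKK => wwwwrrrrK   [K -> r]
wwwwrrrrK => wwwwrrrrr   [K -> r]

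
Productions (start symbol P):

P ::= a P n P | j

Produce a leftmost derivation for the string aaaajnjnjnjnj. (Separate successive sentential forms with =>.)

P=>aPnP=>aaPnPnP=>aaaPnPnPnP=>aaaaPnPnPnPnP=>aaaajnPnPnPnP=>aaaajnjnPnPnP=>aaaajnjnjnPnP=>aaaajnjnjnjnP=>aaaajnjnjnjnj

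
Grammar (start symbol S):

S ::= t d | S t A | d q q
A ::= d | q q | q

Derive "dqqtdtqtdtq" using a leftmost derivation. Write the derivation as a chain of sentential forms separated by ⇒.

S⇒StA⇒StAtA⇒StAtAtA⇒StAtAtAtA⇒dqqtAtAtAtA⇒dqqtdtAtAtA⇒dqqtdtqtAtA⇒dqqtdtqtdtA⇒dqqtdtqtdtq

S ⇒ StA   [S ::= S t A]
StA ⇒ StAtA   [S ::= S t A]
StAtA ⇒ StAtAtA   [S ::= S t A]
StAtAtA ⇒ StAtAtAtA   [S ::= S t A]
StAtAtAtA ⇒ dqqtAtAtAtA   [S ::= d q q]
dqqtAtAtAtA ⇒ dqqtdtAtAtA   [A ::= d]
dqqtdtAtAtA ⇒ dqqtdtqtAtA   [A ::= q]
dqqtdtqtAtA ⇒ dqqtdtqtdtA   [A ::= d]
dqqtdtqtdtA ⇒ dqqtdtqtdtq   [A ::= q]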